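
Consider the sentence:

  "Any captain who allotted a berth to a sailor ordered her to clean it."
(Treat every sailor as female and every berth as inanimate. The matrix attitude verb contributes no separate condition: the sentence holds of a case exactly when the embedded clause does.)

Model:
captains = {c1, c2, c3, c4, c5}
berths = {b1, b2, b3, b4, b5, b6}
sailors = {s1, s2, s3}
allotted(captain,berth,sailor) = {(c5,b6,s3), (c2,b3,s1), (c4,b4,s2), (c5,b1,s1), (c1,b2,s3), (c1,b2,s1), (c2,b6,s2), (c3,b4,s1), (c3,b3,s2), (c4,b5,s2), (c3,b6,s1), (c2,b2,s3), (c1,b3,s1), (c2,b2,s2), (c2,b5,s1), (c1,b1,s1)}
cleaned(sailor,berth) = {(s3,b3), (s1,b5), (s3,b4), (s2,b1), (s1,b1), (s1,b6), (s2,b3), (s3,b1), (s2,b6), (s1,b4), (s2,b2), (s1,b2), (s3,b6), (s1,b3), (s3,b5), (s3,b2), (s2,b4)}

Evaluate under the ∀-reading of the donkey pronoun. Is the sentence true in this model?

"her" takes "a sailor" as antecedent and "it" takes "a berth"; both are donkey pronouns co-varying with the restrictor.
Strong reading: for every (c,b,s) with allotted(c,b,s), cleaned(s,b).
Restrictor triples: (c1,b1,s1)→cleaned(s1,b1) ✓  (c1,b2,s1)→cleaned(s1,b2) ✓  (c1,b2,s3)→cleaned(s3,b2) ✓  (c1,b3,s1)→cleaned(s1,b3) ✓  (c2,b2,s2)→cleaned(s2,b2) ✓  (c2,b2,s3)→cleaned(s3,b2) ✓  (c2,b3,s1)→cleaned(s1,b3) ✓  (c2,b5,s1)→cleaned(s1,b5) ✓  (c2,b6,s2)→cleaned(s2,b6) ✓  (c3,b3,s2)→cleaned(s2,b3) ✓  (c3,b4,s1)→cleaned(s1,b4) ✓  (c3,b6,s1)→cleaned(s1,b6) ✓  (c4,b4,s2)→cleaned(s2,b4) ✓  (c4,b5,s2)→cleaned(s2,b5) ✗  (c5,b1,s1)→cleaned(s1,b1) ✓  (c5,b6,s3)→cleaned(s3,b6) ✓
Counterexample: (c4,b5,s2) — cleaned(s2,b5) does not hold.

False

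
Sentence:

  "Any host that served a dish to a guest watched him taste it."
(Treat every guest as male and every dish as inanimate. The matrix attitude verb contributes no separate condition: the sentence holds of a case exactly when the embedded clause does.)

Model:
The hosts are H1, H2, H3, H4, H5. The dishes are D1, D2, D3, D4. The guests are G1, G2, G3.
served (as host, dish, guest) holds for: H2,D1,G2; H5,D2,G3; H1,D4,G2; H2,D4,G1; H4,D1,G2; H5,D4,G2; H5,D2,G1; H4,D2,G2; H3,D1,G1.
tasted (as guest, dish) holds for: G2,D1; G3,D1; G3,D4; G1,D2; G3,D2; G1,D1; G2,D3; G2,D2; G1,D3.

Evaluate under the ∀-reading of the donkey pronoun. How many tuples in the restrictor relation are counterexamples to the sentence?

"him" takes "a guest" as antecedent and "it" takes "a dish"; both are donkey pronouns co-varying with the restrictor.
Strong reading: for every (h,d,g) with served(h,d,g), tasted(g,d).
Restrictor triples: (H1,D4,G2)→tasted(G2,D4) ✗  (H2,D1,G2)→tasted(G2,D1) ✓  (H2,D4,G1)→tasted(G1,D4) ✗  (H3,D1,G1)→tasted(G1,D1) ✓  (H4,D1,G2)→tasted(G2,D1) ✓  (H4,D2,G2)→tasted(G2,D2) ✓  (H5,D2,G1)→tasted(G1,D2) ✓  (H5,D2,G3)→tasted(G3,D2) ✓  (H5,D4,G2)→tasted(G2,D4) ✗
Counterexamples (restrictor triples failing the scope): 3.

3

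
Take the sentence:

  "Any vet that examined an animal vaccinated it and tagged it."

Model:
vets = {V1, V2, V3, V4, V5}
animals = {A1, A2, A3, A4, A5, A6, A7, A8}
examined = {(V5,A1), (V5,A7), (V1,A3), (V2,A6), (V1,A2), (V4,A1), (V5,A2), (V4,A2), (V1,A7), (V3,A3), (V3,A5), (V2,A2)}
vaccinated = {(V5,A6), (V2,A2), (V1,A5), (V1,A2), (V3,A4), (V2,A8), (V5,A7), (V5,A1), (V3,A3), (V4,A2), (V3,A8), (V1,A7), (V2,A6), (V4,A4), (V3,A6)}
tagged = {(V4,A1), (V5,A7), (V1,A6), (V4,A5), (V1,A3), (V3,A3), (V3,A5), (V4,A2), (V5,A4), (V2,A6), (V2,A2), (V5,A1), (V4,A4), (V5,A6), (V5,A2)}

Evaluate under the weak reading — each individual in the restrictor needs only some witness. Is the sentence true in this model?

False

"it" takes "an animal" as antecedent — a donkey pronoun bound across the clause boundary.
Weak reading: every vet v with some examined-animal has at least one examined-animal a such that vaccinated(v,a) ∧ tagged(v,a).
Per vet: V1:✗  V2:✓  V3:✓  V4:✓  V5:✓
V1 has no witness among its examined-animals.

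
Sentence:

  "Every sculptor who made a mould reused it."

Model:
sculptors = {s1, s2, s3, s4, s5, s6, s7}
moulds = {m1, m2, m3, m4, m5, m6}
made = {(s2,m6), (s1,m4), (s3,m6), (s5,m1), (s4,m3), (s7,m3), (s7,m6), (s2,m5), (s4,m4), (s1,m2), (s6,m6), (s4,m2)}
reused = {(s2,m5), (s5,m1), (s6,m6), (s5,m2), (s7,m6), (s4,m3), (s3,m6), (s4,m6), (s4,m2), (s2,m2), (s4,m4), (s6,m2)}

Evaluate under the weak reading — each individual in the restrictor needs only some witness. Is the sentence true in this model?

False

"it" takes "a mould" as antecedent — a donkey pronoun bound across the clause boundary.
Weak reading: every sculptor s with some made-mould has at least one made-mould m such that reused(s,m).
Per sculptor: s1:✗  s2:✓  s3:✓  s4:✓  s5:✓  s6:✓  s7:✓
s1 has no witness among its made-moulds.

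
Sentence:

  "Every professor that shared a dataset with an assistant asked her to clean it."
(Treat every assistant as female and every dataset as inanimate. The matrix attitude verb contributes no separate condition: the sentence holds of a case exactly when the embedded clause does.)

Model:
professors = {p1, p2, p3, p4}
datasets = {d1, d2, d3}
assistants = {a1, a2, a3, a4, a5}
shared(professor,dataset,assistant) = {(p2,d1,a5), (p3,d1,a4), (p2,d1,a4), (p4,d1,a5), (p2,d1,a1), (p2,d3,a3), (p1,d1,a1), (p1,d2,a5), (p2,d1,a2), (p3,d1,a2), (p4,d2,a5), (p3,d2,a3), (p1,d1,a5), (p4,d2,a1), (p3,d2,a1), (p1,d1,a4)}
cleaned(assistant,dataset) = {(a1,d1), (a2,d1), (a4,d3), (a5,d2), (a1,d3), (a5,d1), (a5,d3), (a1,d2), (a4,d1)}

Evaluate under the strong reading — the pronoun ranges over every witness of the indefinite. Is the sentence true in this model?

False

"her" takes "an assistant" as antecedent and "it" takes "a dataset"; both are donkey pronouns co-varying with the restrictor.
Strong reading: for every (p,d,a) with shared(p,d,a), cleaned(a,d).
Restrictor triples: (p1,d1,a1)→cleaned(a1,d1) ✓  (p1,d1,a4)→cleaned(a4,d1) ✓  (p1,d1,a5)→cleaned(a5,d1) ✓  (p1,d2,a5)→cleaned(a5,d2) ✓  (p2,d1,a1)→cleaned(a1,d1) ✓  (p2,d1,a2)→cleaned(a2,d1) ✓  (p2,d1,a4)→cleaned(a4,d1) ✓  (p2,d1,a5)→cleaned(a5,d1) ✓  (p2,d3,a3)→cleaned(a3,d3) ✗  (p3,d1,a2)→cleaned(a2,d1) ✓  (p3,d1,a4)→cleaned(a4,d1) ✓  (p3,d2,a1)→cleaned(a1,d2) ✓  (p3,d2,a3)→cleaned(a3,d2) ✗  (p4,d1,a5)→cleaned(a5,d1) ✓  (p4,d2,a1)→cleaned(a1,d2) ✓  (p4,d2,a5)→cleaned(a5,d2) ✓
Counterexample: (p2,d3,a3) — cleaned(a3,d3) does not hold.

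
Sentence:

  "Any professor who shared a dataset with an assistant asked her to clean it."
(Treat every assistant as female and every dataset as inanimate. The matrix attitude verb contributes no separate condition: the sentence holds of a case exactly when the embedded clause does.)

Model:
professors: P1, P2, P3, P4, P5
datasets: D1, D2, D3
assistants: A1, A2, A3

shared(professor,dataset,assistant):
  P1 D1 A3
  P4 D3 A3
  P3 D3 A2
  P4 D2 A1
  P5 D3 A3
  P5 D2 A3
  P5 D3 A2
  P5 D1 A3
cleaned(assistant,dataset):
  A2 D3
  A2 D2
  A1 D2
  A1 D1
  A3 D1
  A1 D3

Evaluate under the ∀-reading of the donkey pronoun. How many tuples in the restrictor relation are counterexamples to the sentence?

"her" takes "an assistant" as antecedent and "it" takes "a dataset"; both are donkey pronouns co-varying with the restrictor.
Strong reading: for every (p,d,a) with shared(p,d,a), cleaned(a,d).
Restrictor triples: (P1,D1,A3)→cleaned(A3,D1) ✓  (P3,D3,A2)→cleaned(A2,D3) ✓  (P4,D2,A1)→cleaned(A1,D2) ✓  (P4,D3,A3)→cleaned(A3,D3) ✗  (P5,D1,A3)→cleaned(A3,D1) ✓  (P5,D2,A3)→cleaned(A3,D2) ✗  (P5,D3,A2)→cleaned(A2,D3) ✓  (P5,D3,A3)→cleaned(A3,D3) ✗
Counterexamples (restrictor triples failing the scope): 3.

3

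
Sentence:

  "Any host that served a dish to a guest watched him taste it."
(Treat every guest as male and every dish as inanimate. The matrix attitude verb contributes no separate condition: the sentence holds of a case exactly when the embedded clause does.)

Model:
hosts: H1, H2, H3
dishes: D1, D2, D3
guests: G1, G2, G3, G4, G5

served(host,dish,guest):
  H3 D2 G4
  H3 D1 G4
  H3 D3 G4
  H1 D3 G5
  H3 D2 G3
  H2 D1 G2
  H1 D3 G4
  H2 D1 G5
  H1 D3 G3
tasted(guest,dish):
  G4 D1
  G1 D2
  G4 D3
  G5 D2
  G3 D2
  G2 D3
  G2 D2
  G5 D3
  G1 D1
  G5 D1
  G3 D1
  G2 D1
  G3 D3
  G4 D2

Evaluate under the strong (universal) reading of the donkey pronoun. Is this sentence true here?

True

"him" takes "a guest" as antecedent and "it" takes "a dish"; both are donkey pronouns co-varying with the restrictor.
Strong reading: for every (h,d,g) with served(h,d,g), tasted(g,d).
Restrictor triples: (H1,D3,G3)→tasted(G3,D3) ✓  (H1,D3,G4)→tasted(G4,D3) ✓  (H1,D3,G5)→tasted(G5,D3) ✓  (H2,D1,G2)→tasted(G2,D1) ✓  (H2,D1,G5)→tasted(G5,D1) ✓  (H3,D1,G4)→tasted(G4,D1) ✓  (H3,D2,G3)→tasted(G3,D2) ✓  (H3,D2,G4)→tasted(G4,D2) ✓  (H3,D3,G4)→tasted(G4,D3) ✓
Every restrictor triple satisfies the scope.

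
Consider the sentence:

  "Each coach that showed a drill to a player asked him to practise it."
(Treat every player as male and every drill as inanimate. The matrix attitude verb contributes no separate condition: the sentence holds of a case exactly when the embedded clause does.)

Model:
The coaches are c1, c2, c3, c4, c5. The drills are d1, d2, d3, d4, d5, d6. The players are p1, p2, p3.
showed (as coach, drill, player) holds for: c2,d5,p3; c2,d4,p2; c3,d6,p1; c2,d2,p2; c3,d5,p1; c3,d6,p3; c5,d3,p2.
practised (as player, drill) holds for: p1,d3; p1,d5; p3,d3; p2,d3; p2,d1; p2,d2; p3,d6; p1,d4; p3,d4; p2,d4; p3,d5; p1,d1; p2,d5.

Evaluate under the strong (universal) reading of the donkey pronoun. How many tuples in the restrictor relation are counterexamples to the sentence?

1

"him" takes "a player" as antecedent and "it" takes "a drill"; both are donkey pronouns co-varying with the restrictor.
Strong reading: for every (c,d,p) with showed(c,d,p), practised(p,d).
Restrictor triples: (c2,d2,p2)→practised(p2,d2) ✓  (c2,d4,p2)→practised(p2,d4) ✓  (c2,d5,p3)→practised(p3,d5) ✓  (c3,d5,p1)→practised(p1,d5) ✓  (c3,d6,p1)→practised(p1,d6) ✗  (c3,d6,p3)→practised(p3,d6) ✓  (c5,d3,p2)→practised(p2,d3) ✓
Counterexamples (restrictor triples failing the scope): 1.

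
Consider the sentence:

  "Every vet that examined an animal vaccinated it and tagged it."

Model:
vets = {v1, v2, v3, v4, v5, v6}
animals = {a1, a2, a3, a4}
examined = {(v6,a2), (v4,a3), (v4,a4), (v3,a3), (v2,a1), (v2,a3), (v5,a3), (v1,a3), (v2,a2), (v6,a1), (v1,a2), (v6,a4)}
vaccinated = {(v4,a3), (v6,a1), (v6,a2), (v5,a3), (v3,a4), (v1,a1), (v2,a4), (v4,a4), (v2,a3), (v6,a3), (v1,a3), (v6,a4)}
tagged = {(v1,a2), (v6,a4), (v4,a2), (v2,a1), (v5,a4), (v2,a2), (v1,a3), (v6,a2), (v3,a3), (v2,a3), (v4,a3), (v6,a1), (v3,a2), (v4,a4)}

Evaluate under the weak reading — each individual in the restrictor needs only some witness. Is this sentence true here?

"it" takes "an animal" as antecedent — a donkey pronoun bound across the clause boundary.
Weak reading: every vet v with some examined-animal has at least one examined-animal a such that vaccinated(v,a) ∧ tagged(v,a).
Per vet: v1:✓  v2:✓  v3:✗  v4:✓  v5:✗  v6:✓
v3 has no witness among its examined-animals.

False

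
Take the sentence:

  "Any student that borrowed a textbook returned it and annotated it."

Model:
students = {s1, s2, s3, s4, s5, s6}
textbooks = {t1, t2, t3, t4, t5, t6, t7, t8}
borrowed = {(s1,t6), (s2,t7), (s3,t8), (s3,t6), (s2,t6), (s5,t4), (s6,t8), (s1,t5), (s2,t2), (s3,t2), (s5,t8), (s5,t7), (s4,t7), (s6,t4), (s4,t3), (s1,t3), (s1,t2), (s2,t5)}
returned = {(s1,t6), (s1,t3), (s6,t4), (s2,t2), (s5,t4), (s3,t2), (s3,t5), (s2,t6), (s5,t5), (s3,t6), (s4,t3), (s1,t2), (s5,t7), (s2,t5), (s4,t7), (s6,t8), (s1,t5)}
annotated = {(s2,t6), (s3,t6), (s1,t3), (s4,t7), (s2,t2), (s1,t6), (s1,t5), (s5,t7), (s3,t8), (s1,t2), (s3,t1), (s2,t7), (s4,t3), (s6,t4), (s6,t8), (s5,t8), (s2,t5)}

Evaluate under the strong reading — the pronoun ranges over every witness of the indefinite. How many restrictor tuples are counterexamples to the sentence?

"it" takes "a textbook" as antecedent — a donkey pronoun bound across the clause boundary.
Strong reading: for every (s,t) with borrowed(s,t), returned(s,t) ∧ annotated(s,t).
Restrictor pairs: (s1,t2) ✓  (s1,t3) ✓  (s1,t5) ✓  (s1,t6) ✓  (s2,t2) ✓  (s2,t5) ✓  (s2,t6) ✓  (s2,t7) ✗  (s3,t2) ✗  (s3,t6) ✓  (s3,t8) ✗  (s4,t3) ✓  (s4,t7) ✓  (s5,t4) ✗  (s5,t7) ✓  (s5,t8) ✗  (s6,t4) ✓  (s6,t8) ✓
Counterexamples (restrictor pairs failing the scope): 5.

5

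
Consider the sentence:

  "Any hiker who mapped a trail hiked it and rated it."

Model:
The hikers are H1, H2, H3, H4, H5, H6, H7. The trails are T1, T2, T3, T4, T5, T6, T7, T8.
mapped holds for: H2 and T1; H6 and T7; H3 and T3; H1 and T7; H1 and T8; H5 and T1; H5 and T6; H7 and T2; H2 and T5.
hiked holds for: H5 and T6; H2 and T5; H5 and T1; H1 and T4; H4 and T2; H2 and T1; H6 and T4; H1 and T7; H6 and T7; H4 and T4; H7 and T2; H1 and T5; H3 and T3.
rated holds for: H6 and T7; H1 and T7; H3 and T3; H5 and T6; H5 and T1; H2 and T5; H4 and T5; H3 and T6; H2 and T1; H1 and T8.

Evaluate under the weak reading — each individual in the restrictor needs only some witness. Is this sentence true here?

False

"it" takes "a trail" as antecedent — a donkey pronoun bound across the clause boundary.
Weak reading: every hiker h with some mapped-trail has at least one mapped-trail t such that hiked(h,t) ∧ rated(h,t).
Per hiker: H1:✓  H2:✓  H3:✓  H5:✓  H6:✓  H7:✗
H7 has no witness among its mapped-trails.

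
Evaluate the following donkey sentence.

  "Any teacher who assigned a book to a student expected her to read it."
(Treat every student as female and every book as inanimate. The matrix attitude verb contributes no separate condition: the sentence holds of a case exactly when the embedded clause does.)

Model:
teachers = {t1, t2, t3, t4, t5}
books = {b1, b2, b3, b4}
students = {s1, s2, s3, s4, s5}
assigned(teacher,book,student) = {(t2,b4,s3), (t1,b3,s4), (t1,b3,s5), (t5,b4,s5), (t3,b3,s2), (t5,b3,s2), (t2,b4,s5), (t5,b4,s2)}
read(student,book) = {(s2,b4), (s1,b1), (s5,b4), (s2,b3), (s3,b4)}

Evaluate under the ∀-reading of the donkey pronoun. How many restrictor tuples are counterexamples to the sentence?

"her" takes "a student" as antecedent and "it" takes "a book"; both are donkey pronouns co-varying with the restrictor.
Strong reading: for every (t,b,s) with assigned(t,b,s), read(s,b).
Restrictor triples: (t1,b3,s4)→read(s4,b3) ✗  (t1,b3,s5)→read(s5,b3) ✗  (t2,b4,s3)→read(s3,b4) ✓  (t2,b4,s5)→read(s5,b4) ✓  (t3,b3,s2)→read(s2,b3) ✓  (t5,b3,s2)→read(s2,b3) ✓  (t5,b4,s2)→read(s2,b4) ✓  (t5,b4,s5)→read(s5,b4) ✓
Counterexamples (restrictor triples failing the scope): 2.

2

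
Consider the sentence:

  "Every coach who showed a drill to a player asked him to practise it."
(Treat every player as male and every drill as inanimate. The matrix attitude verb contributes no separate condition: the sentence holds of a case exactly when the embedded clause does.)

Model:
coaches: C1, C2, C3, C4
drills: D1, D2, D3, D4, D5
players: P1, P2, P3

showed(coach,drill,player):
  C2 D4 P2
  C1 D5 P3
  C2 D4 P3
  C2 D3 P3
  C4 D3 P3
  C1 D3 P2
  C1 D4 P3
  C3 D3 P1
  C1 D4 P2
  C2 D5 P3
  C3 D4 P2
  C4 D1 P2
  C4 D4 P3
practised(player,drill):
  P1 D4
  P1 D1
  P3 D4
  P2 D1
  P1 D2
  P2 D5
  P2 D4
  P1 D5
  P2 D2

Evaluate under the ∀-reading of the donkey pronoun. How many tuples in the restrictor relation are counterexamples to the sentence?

6

"him" takes "a player" as antecedent and "it" takes "a drill"; both are donkey pronouns co-varying with the restrictor.
Strong reading: for every (c,d,p) with showed(c,d,p), practised(p,d).
Restrictor triples: (C1,D3,P2)→practised(P2,D3) ✗  (C1,D4,P2)→practised(P2,D4) ✓  (C1,D4,P3)→practised(P3,D4) ✓  (C1,D5,P3)→practised(P3,D5) ✗  (C2,D3,P3)→practised(P3,D3) ✗  (C2,D4,P2)→practised(P2,D4) ✓  (C2,D4,P3)→practised(P3,D4) ✓  (C2,D5,P3)→practised(P3,D5) ✗  (C3,D3,P1)→practised(P1,D3) ✗  (C3,D4,P2)→practised(P2,D4) ✓  (C4,D1,P2)→practised(P2,D1) ✓  (C4,D3,P3)→practised(P3,D3) ✗  (C4,D4,P3)→practised(P3,D4) ✓
Counterexamples (restrictor triples failing the scope): 6.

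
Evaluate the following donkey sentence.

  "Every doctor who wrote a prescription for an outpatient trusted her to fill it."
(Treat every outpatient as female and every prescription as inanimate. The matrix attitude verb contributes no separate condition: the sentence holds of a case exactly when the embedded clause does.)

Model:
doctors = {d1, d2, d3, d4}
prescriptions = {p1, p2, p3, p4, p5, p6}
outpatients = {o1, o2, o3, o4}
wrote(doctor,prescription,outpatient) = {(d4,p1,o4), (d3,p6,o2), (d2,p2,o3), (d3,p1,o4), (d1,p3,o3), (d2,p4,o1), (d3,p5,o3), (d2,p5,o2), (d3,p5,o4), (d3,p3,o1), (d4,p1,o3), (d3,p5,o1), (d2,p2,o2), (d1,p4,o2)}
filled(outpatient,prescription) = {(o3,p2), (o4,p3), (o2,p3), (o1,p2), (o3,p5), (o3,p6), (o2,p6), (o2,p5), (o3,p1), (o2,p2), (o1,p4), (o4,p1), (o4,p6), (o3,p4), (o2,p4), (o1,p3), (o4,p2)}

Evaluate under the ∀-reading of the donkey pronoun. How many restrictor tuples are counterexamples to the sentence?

"her" takes "an outpatient" as antecedent and "it" takes "a prescription"; both are donkey pronouns co-varying with the restrictor.
Strong reading: for every (d,p,o) with wrote(d,p,o), filled(o,p).
Restrictor triples: (d1,p3,o3)→filled(o3,p3) ✗  (d1,p4,o2)→filled(o2,p4) ✓  (d2,p2,o2)→filled(o2,p2) ✓  (d2,p2,o3)→filled(o3,p2) ✓  (d2,p4,o1)→filled(o1,p4) ✓  (d2,p5,o2)→filled(o2,p5) ✓  (d3,p1,o4)→filled(o4,p1) ✓  (d3,p3,o1)→filled(o1,p3) ✓  (d3,p5,o1)→filled(o1,p5) ✗  (d3,p5,o3)→filled(o3,p5) ✓  (d3,p5,o4)→filled(o4,p5) ✗  (d3,p6,o2)→filled(o2,p6) ✓  (d4,p1,o3)→filled(o3,p1) ✓  (d4,p1,o4)→filled(o4,p1) ✓
Counterexamples (restrictor triples failing the scope): 3.

3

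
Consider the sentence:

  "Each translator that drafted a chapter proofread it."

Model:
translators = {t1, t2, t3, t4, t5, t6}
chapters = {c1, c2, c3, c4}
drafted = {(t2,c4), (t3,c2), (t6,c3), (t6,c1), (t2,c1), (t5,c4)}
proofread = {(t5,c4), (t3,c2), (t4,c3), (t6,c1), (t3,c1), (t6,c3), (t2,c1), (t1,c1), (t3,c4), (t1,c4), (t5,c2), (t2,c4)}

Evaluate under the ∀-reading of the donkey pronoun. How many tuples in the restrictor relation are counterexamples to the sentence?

0

"it" takes "a chapter" as antecedent — a donkey pronoun bound across the clause boundary.
Strong reading: for every (t,c) with drafted(t,c), proofread(t,c).
Restrictor pairs: (t2,c1) ✓  (t2,c4) ✓  (t3,c2) ✓  (t5,c4) ✓  (t6,c1) ✓  (t6,c3) ✓
Counterexamples (restrictor pairs failing the scope): 0.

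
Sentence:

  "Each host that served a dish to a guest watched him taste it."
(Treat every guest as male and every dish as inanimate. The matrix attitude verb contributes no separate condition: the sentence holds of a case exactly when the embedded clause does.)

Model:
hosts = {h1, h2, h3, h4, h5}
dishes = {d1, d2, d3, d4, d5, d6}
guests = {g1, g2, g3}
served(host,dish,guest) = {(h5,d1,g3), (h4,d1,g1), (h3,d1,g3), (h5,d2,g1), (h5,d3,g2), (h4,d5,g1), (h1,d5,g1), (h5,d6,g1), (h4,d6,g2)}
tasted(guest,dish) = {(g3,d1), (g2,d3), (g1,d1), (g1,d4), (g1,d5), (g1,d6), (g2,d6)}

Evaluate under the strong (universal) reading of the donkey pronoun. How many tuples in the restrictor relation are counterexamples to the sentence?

1

"him" takes "a guest" as antecedent and "it" takes "a dish"; both are donkey pronouns co-varying with the restrictor.
Strong reading: for every (h,d,g) with served(h,d,g), tasted(g,d).
Restrictor triples: (h1,d5,g1)→tasted(g1,d5) ✓  (h3,d1,g3)→tasted(g3,d1) ✓  (h4,d1,g1)→tasted(g1,d1) ✓  (h4,d5,g1)→tasted(g1,d5) ✓  (h4,d6,g2)→tasted(g2,d6) ✓  (h5,d1,g3)→tasted(g3,d1) ✓  (h5,d2,g1)→tasted(g1,d2) ✗  (h5,d3,g2)→tasted(g2,d3) ✓  (h5,d6,g1)→tasted(g1,d6) ✓
Counterexamples (restrictor triples failing the scope): 1.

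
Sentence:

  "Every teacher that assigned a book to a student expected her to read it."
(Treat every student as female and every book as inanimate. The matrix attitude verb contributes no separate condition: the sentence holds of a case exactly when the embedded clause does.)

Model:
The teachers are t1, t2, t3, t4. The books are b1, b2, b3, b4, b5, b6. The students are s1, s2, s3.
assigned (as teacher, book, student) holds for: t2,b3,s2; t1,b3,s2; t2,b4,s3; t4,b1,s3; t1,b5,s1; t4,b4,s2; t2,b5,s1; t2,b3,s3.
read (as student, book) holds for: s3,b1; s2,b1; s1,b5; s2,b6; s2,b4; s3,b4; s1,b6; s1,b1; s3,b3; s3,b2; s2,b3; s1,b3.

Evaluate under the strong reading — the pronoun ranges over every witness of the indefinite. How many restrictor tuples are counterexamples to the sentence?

"her" takes "a student" as antecedent and "it" takes "a book"; both are donkey pronouns co-varying with the restrictor.
Strong reading: for every (t,b,s) with assigned(t,b,s), read(s,b).
Restrictor triples: (t1,b3,s2)→read(s2,b3) ✓  (t1,b5,s1)→read(s1,b5) ✓  (t2,b3,s2)→read(s2,b3) ✓  (t2,b3,s3)→read(s3,b3) ✓  (t2,b4,s3)→read(s3,b4) ✓  (t2,b5,s1)→read(s1,b5) ✓  (t4,b1,s3)→read(s3,b1) ✓  (t4,b4,s2)→read(s2,b4) ✓
Counterexamples (restrictor triples failing the scope): 0.

0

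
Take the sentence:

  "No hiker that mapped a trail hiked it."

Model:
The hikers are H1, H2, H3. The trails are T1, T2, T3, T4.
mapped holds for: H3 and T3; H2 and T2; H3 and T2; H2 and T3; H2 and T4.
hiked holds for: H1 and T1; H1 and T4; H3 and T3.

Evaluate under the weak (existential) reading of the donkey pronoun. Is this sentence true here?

"it" takes "a trail" as antecedent — a donkey pronoun bound across the clause boundary.
Truth condition: for no (h,t) with mapped(h,t) does hiked(h,t) hold.
Restrictor pairs — does the scope hold? (H2,T2):fails  (H2,T3):fails  (H2,T4):fails  (H3,T2):fails  (H3,T3):holds
Scope holds for 1 pair(s), so the sentence is false.

False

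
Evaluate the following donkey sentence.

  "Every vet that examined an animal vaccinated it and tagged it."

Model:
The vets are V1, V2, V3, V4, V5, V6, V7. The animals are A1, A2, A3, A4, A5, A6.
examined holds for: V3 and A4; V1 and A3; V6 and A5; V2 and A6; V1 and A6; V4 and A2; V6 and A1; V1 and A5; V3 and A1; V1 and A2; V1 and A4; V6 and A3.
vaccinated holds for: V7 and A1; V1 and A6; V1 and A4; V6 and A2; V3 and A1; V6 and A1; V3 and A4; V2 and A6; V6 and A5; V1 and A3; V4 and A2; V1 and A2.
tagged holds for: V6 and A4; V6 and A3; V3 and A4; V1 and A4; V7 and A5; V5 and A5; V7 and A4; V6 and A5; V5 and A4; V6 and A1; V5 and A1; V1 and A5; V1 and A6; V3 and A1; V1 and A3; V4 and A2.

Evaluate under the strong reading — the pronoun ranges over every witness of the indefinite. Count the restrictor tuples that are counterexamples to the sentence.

"it" takes "an animal" as antecedent — a donkey pronoun bound across the clause boundary.
Strong reading: for every (v,a) with examined(v,a), vaccinated(v,a) ∧ tagged(v,a).
Restrictor pairs: (V1,A2) ✗  (V1,A3) ✓  (V1,A4) ✓  (V1,A5) ✗  (V1,A6) ✓  (V2,A6) ✗  (V3,A1) ✓  (V3,A4) ✓  (V4,A2) ✓  (V6,A1) ✓  (V6,A3) ✗  (V6,A5) ✓
Counterexamples (restrictor pairs failing the scope): 4.

4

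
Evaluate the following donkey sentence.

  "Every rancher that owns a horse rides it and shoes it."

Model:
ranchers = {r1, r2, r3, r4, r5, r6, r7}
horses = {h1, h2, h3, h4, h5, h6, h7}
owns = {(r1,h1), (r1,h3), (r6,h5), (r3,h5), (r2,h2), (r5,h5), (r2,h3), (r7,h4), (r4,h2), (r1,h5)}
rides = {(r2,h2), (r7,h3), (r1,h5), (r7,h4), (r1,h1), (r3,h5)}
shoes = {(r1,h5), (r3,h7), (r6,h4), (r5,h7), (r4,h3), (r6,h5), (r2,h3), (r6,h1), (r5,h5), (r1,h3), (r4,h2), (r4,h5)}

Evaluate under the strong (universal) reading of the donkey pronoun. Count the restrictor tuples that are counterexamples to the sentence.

"it" takes "a horse" as antecedent — a donkey pronoun bound across the clause boundary.
Strong reading: for every (r,h) with owns(r,h), rides(r,h) ∧ shoes(r,h).
Restrictor pairs: (r1,h1) ✗  (r1,h3) ✗  (r1,h5) ✓  (r2,h2) ✗  (r2,h3) ✗  (r3,h5) ✗  (r4,h2) ✗  (r5,h5) ✗  (r6,h5) ✗  (r7,h4) ✗
Counterexamples (restrictor pairs failing the scope): 9.

9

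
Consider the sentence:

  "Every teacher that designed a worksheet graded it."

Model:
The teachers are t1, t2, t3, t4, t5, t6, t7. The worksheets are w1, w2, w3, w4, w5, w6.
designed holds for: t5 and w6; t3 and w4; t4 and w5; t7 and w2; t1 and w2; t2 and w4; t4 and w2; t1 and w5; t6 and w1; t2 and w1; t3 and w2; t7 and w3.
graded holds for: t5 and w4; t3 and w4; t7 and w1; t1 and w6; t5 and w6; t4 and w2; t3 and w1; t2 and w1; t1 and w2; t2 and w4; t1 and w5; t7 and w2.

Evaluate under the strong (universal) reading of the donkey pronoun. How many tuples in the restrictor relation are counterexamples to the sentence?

4

"it" takes "a worksheet" as antecedent — a donkey pronoun bound across the clause boundary.
Strong reading: for every (t,w) with designed(t,w), graded(t,w).
Restrictor pairs: (t1,w2) ✓  (t1,w5) ✓  (t2,w1) ✓  (t2,w4) ✓  (t3,w2) ✗  (t3,w4) ✓  (t4,w2) ✓  (t4,w5) ✗  (t5,w6) ✓  (t6,w1) ✗  (t7,w2) ✓  (t7,w3) ✗
Counterexamples (restrictor pairs failing the scope): 4.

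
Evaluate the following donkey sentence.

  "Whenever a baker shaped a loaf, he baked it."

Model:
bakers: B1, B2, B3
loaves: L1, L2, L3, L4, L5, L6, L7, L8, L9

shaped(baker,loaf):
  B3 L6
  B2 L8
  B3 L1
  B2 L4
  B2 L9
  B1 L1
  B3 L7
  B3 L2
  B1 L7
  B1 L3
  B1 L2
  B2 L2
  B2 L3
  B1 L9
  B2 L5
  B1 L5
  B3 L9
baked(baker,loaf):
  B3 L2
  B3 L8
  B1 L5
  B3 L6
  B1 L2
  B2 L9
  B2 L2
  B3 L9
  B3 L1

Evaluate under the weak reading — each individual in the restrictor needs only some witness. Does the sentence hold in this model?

"it" takes "a loaf" as antecedent — a donkey pronoun bound across the clause boundary.
Weak reading: every baker b with some shaped-loaf has at least one shaped-loaf l such that baked(b,l).
Per baker: B1:✓  B2:✓  B3:✓
Every baker in the restrictor has a witness.

True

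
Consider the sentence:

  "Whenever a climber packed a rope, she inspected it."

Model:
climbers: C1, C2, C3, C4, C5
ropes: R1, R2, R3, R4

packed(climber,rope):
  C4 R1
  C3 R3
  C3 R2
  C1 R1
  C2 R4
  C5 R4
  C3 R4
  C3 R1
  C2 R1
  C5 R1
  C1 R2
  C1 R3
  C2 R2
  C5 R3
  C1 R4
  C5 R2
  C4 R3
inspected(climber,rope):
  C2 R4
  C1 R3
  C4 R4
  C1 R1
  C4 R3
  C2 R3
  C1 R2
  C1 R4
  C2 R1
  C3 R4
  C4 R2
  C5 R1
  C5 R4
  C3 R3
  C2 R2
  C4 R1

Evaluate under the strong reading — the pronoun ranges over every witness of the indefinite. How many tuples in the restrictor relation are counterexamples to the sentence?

"it" takes "a rope" as antecedent — a donkey pronoun bound across the clause boundary.
Strong reading: for every (c,r) with packed(c,r), inspected(c,r).
Restrictor pairs: (C1,R1) ✓  (C1,R2) ✓  (C1,R3) ✓  (C1,R4) ✓  (C2,R1) ✓  (C2,R2) ✓  (C2,R4) ✓  (C3,R1) ✗  (C3,R2) ✗  (C3,R3) ✓  (C3,R4) ✓  (C4,R1) ✓  (C4,R3) ✓  (C5,R1) ✓  (C5,R2) ✗  (C5,R3) ✗  (C5,R4) ✓
Counterexamples (restrictor pairs failing the scope): 4.

4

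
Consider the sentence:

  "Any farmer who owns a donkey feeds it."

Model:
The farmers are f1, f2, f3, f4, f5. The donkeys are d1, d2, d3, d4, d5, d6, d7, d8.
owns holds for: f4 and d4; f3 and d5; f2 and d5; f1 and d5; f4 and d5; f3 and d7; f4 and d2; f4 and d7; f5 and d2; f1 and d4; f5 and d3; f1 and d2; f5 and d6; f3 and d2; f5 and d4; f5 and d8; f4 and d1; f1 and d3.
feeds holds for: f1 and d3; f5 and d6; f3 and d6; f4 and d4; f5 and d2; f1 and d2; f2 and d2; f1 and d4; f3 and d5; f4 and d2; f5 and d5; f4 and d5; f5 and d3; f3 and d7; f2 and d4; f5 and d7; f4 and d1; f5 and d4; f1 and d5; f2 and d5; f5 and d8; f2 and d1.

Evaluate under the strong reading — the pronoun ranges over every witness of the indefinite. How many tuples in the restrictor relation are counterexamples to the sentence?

"it" takes "a donkey" as antecedent — a donkey pronoun bound across the clause boundary.
Strong reading: for every (f,d) with owns(f,d), feeds(f,d).
Restrictor pairs: (f1,d2) ✓  (f1,d3) ✓  (f1,d4) ✓  (f1,d5) ✓  (f2,d5) ✓  (f3,d2) ✗  (f3,d5) ✓  (f3,d7) ✓  (f4,d1) ✓  (f4,d2) ✓  (f4,d4) ✓  (f4,d5) ✓  (f4,d7) ✗  (f5,d2) ✓  (f5,d3) ✓  (f5,d4) ✓  (f5,d6) ✓  (f5,d8) ✓
Counterexamples (restrictor pairs failing the scope): 2.

2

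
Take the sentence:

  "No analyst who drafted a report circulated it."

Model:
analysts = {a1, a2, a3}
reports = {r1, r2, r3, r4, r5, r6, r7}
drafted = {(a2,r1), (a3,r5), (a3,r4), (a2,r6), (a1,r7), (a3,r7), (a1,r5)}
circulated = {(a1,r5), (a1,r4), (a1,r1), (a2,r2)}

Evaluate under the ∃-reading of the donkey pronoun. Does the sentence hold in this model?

"it" takes "a report" as antecedent — a donkey pronoun bound across the clause boundary.
Truth condition: for no (a,r) with drafted(a,r) does circulated(a,r) hold.
Restrictor pairs — does the scope hold? (a1,r5):holds  (a1,r7):fails  (a2,r1):fails  (a2,r6):fails  (a3,r4):fails  (a3,r5):fails  (a3,r7):fails
Scope holds for 1 pair(s), so the sentence is false.

False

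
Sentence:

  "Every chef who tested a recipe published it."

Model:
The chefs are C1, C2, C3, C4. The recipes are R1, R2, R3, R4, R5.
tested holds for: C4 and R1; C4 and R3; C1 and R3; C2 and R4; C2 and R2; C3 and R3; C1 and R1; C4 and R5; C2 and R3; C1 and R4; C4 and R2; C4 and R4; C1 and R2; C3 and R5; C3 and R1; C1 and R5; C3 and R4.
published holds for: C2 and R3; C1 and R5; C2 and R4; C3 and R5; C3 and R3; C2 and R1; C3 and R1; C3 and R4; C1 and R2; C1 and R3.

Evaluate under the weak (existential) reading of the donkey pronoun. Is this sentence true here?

"it" takes "a recipe" as antecedent — a donkey pronoun bound across the clause boundary.
Weak reading: every chef c with some tested-recipe has at least one tested-recipe r such that published(c,r).
Per chef: C1:✓  C2:✓  C3:✓  C4:✗
C4 has no witness among its tested-recipes.

False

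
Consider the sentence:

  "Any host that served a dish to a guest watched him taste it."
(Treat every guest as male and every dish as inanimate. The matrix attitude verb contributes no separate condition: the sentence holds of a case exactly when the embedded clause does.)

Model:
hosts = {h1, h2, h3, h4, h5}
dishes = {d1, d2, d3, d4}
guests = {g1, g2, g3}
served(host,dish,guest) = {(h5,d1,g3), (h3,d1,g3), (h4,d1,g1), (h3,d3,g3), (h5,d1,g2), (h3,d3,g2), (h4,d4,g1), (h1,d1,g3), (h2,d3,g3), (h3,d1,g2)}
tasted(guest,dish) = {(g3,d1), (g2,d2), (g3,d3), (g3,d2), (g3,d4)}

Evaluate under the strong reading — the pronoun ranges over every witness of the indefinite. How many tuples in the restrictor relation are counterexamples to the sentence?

"him" takes "a guest" as antecedent and "it" takes "a dish"; both are donkey pronouns co-varying with the restrictor.
Strong reading: for every (h,d,g) with served(h,d,g), tasted(g,d).
Restrictor triples: (h1,d1,g3)→tasted(g3,d1) ✓  (h2,d3,g3)→tasted(g3,d3) ✓  (h3,d1,g2)→tasted(g2,d1) ✗  (h3,d1,g3)→tasted(g3,d1) ✓  (h3,d3,g2)→tasted(g2,d3) ✗  (h3,d3,g3)→tasted(g3,d3) ✓  (h4,d1,g1)→tasted(g1,d1) ✗  (h4,d4,g1)→tasted(g1,d4) ✗  (h5,d1,g2)→tasted(g2,d1) ✗  (h5,d1,g3)→tasted(g3,d1) ✓
Counterexamples (restrictor triples failing the scope): 5.

5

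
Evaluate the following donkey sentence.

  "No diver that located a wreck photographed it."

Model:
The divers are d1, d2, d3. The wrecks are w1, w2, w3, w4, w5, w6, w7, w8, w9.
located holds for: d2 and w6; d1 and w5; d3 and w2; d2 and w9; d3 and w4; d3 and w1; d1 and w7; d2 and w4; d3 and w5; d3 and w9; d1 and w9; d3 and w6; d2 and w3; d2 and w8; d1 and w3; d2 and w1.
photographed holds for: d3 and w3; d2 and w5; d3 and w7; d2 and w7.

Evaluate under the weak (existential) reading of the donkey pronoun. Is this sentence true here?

True

"it" takes "a wreck" as antecedent — a donkey pronoun bound across the clause boundary.
Truth condition: for no (d,w) with located(d,w) does photographed(d,w) hold.
Restrictor pairs — does the scope hold? (d1,w3):fails  (d1,w5):fails  (d1,w7):fails  (d1,w9):fails  (d2,w1):fails  (d2,w3):fails  (d2,w4):fails  (d2,w6):fails  (d2,w8):fails  (d2,w9):fails  (d3,w1):fails  (d3,w2):fails  (d3,w4):fails  (d3,w5):fails  (d3,w6):fails  (d3,w9):fails
Scope holds for no restrictor pair, so the sentence is true.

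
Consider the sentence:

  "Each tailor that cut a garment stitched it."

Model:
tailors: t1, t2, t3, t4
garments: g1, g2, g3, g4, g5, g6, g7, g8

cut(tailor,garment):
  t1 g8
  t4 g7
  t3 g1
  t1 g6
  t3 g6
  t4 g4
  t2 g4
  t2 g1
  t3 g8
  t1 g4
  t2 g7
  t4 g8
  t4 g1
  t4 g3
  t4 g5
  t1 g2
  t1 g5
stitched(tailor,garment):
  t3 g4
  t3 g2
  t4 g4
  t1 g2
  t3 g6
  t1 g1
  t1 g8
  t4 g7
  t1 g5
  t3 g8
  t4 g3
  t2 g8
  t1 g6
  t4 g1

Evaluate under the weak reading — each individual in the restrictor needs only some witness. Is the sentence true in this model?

"it" takes "a garment" as antecedent — a donkey pronoun bound across the clause boundary.
Weak reading: every tailor t with some cut-garment has at least one cut-garment g such that stitched(t,g).
Per tailor: t1:✓  t2:✗  t3:✓  t4:✓
t2 has no witness among its cut-garments.

False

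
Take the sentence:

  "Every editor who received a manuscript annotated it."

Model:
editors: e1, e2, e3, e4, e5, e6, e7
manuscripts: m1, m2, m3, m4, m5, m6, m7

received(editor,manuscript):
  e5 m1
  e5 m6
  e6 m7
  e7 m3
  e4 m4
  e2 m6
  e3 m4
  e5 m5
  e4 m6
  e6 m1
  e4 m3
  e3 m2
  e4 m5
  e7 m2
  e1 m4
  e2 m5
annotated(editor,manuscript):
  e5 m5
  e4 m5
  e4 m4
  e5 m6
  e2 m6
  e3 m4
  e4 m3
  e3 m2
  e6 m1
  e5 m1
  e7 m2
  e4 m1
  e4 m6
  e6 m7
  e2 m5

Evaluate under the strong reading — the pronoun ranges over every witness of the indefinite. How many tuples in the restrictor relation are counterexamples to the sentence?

2

"it" takes "a manuscript" as antecedent — a donkey pronoun bound across the clause boundary.
Strong reading: for every (e,m) with received(e,m), annotated(e,m).
Restrictor pairs: (e1,m4) ✗  (e2,m5) ✓  (e2,m6) ✓  (e3,m2) ✓  (e3,m4) ✓  (e4,m3) ✓  (e4,m4) ✓  (e4,m5) ✓  (e4,m6) ✓  (e5,m1) ✓  (e5,m5) ✓  (e5,m6) ✓  (e6,m1) ✓  (e6,m7) ✓  (e7,m2) ✓  (e7,m3) ✗
Counterexamples (restrictor pairs failing the scope): 2.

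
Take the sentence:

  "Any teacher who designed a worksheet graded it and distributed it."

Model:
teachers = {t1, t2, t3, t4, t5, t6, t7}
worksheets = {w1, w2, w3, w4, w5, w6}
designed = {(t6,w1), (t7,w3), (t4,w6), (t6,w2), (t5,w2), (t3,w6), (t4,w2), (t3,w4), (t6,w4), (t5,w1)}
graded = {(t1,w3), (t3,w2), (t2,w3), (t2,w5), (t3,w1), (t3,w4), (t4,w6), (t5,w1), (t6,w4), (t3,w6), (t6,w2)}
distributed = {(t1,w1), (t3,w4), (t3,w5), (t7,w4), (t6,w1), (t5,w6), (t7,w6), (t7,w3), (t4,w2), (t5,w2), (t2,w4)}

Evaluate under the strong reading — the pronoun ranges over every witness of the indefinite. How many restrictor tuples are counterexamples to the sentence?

"it" takes "a worksheet" as antecedent — a donkey pronoun bound across the clause boundary.
Strong reading: for every (t,w) with designed(t,w), graded(t,w) ∧ distributed(t,w).
Restrictor pairs: (t3,w4) ✓  (t3,w6) ✗  (t4,w2) ✗  (t4,w6) ✗  (t5,w1) ✗  (t5,w2) ✗  (t6,w1) ✗  (t6,w2) ✗  (t6,w4) ✗  (t7,w3) ✗
Counterexamples (restrictor pairs failing the scope): 9.

9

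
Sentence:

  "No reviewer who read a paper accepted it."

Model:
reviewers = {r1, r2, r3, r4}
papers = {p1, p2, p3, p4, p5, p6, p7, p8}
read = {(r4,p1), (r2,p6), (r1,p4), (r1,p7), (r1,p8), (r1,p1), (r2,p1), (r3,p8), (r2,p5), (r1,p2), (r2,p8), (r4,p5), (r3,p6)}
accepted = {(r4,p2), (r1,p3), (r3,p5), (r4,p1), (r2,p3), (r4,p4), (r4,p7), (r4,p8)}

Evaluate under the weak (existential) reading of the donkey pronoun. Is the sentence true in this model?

"it" takes "a paper" as antecedent — a donkey pronoun bound across the clause boundary.
Truth condition: for no (r,p) with read(r,p) does accepted(r,p) hold.
Restrictor pairs — does the scope hold? (r1,p1):fails  (r1,p2):fails  (r1,p4):fails  (r1,p7):fails  (r1,p8):fails  (r2,p1):fails  (r2,p5):fails  (r2,p6):fails  (r2,p8):fails  (r3,p6):fails  (r3,p8):fails  (r4,p1):holds  (r4,p5):fails
Scope holds for 1 pair(s), so the sentence is false.

False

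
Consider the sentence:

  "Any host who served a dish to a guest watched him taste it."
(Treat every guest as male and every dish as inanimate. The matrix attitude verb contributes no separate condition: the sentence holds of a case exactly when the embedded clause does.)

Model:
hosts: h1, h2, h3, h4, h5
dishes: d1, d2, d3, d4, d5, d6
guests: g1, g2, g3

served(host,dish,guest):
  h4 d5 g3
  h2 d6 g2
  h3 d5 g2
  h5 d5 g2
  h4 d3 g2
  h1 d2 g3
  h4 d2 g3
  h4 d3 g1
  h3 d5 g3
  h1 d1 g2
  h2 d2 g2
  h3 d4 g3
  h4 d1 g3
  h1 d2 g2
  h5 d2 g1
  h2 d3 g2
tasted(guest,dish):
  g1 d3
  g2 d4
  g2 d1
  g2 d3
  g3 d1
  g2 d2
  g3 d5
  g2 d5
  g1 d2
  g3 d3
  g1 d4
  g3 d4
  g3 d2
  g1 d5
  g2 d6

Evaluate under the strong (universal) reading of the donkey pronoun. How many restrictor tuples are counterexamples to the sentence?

"him" takes "a guest" as antecedent and "it" takes "a dish"; both are donkey pronouns co-varying with the restrictor.
Strong reading: for every (h,d,g) with served(h,d,g), tasted(g,d).
Restrictor triples: (h1,d1,g2)→tasted(g2,d1) ✓  (h1,d2,g2)→tasted(g2,d2) ✓  (h1,d2,g3)→tasted(g3,d2) ✓  (h2,d2,g2)→tasted(g2,d2) ✓  (h2,d3,g2)→tasted(g2,d3) ✓  (h2,d6,g2)→tasted(g2,d6) ✓  (h3,d4,g3)→tasted(g3,d4) ✓  (h3,d5,g2)→tasted(g2,d5) ✓  (h3,d5,g3)→tasted(g3,d5) ✓  (h4,d1,g3)→tasted(g3,d1) ✓  (h4,d2,g3)→tasted(g3,d2) ✓  (h4,d3,g1)→tasted(g1,d3) ✓  (h4,d3,g2)→tasted(g2,d3) ✓  (h4,d5,g3)→tasted(g3,d5) ✓  (h5,d2,g1)→tasted(g1,d2) ✓  (h5,d5,g2)→tasted(g2,d5) ✓
Counterexamples (restrictor triples failing the scope): 0.

0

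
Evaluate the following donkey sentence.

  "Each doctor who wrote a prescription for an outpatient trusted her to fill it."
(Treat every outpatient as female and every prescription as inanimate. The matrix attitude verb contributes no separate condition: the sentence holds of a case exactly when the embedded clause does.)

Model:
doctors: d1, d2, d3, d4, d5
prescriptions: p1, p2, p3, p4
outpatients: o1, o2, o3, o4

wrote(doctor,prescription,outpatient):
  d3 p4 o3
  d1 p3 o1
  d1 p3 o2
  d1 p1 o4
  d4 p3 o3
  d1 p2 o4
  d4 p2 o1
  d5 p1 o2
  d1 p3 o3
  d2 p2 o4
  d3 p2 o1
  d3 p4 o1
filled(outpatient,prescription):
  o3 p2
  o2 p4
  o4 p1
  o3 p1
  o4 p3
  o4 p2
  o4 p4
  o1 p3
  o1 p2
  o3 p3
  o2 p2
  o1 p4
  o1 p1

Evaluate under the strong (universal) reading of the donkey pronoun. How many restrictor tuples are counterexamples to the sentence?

3

"her" takes "an outpatient" as antecedent and "it" takes "a prescription"; both are donkey pronouns co-varying with the restrictor.
Strong reading: for every (d,p,o) with wrote(d,p,o), filled(o,p).
Restrictor triples: (d1,p1,o4)→filled(o4,p1) ✓  (d1,p2,o4)→filled(o4,p2) ✓  (d1,p3,o1)→filled(o1,p3) ✓  (d1,p3,o2)→filled(o2,p3) ✗  (d1,p3,o3)→filled(o3,p3) ✓  (d2,p2,o4)→filled(o4,p2) ✓  (d3,p2,o1)→filled(o1,p2) ✓  (d3,p4,o1)→filled(o1,p4) ✓  (d3,p4,o3)→filled(o3,p4) ✗  (d4,p2,o1)→filled(o1,p2) ✓  (d4,p3,o3)→filled(o3,p3) ✓  (d5,p1,o2)→filled(o2,p1) ✗
Counterexamples (restrictor triples failing the scope): 3.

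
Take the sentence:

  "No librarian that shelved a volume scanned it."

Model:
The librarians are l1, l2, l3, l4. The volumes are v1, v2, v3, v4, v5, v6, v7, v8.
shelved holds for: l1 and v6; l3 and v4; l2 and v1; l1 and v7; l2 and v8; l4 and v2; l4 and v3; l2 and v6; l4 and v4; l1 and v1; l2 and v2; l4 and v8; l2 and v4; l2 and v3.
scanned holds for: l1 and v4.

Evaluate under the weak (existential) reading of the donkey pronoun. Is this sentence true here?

True

"it" takes "a volume" as antecedent — a donkey pronoun bound across the clause boundary.
Truth condition: for no (l,v) with shelved(l,v) does scanned(l,v) hold.
Restrictor pairs — does the scope hold? (l1,v1):fails  (l1,v6):fails  (l1,v7):fails  (l2,v1):fails  (l2,v2):fails  (l2,v3):fails  (l2,v4):fails  (l2,v6):fails  (l2,v8):fails  (l3,v4):fails  (l4,v2):fails  (l4,v3):fails  (l4,v4):fails  (l4,v8):fails
Scope holds for no restrictor pair, so the sentence is true.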